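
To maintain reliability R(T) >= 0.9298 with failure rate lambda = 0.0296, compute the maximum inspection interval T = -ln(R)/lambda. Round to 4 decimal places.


R_target = 0.9298
lambda = 0.0296
-ln(0.9298) = 0.0728
T = 0.0728 / 0.0296
T = 2.459

2.459


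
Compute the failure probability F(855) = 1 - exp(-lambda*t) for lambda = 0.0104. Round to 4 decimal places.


lambda = 0.0104, t = 855
lambda * t = 8.892
exp(-8.892) = 0.0001
F(t) = 1 - 0.0001
F(t) = 0.9999

0.9999


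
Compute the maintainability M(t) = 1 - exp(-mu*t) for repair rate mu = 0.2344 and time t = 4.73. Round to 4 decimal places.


mu = 0.2344, t = 4.73
mu * t = 0.2344 * 4.73 = 1.1087
exp(-1.1087) = 0.33
M(t) = 1 - 0.33
M(t) = 0.67

0.67


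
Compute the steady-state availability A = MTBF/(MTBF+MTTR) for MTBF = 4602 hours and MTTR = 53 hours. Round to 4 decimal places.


MTBF = 4602
MTTR = 53
MTBF + MTTR = 4655
A = 4602 / 4655
A = 0.9886

0.9886


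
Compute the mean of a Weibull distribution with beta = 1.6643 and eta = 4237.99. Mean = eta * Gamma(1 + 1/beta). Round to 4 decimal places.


beta = 1.6643, eta = 4237.99
1/beta = 0.6009
1 + 1/beta = 1.6009
Gamma(1.6009) = 0.8936
Mean = 4237.99 * 0.8936
Mean = 3787.1176

3787.1176


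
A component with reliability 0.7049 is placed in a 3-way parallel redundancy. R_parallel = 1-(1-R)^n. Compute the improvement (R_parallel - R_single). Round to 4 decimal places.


R_single = 0.7049, n = 3
1 - R_single = 0.2951
(1 - R_single)^n = 0.2951^3 = 0.0257
R_parallel = 1 - 0.0257 = 0.9743
Improvement = 0.9743 - 0.7049
Improvement = 0.2694

0.2694


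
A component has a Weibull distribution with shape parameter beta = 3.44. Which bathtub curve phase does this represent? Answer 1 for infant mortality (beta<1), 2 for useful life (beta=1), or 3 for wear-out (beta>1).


beta = 3.44
Compare beta to 1:
beta < 1 => infant mortality (phase 1)
beta = 1 => useful life (phase 2)
beta > 1 => wear-out (phase 3)
Since beta = 3.44, this is wear-out (increasing failure rate)
Phase = 3

3


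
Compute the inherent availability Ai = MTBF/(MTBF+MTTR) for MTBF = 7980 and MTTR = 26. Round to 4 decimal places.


MTBF = 7980
MTTR = 26
MTBF + MTTR = 8006
Ai = 7980 / 8006
Ai = 0.9968

0.9968


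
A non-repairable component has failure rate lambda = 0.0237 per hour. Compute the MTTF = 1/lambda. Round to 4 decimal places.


lambda = 0.0237
MTTF = 1 / 0.0237
MTTF = 42.1941

42.1941


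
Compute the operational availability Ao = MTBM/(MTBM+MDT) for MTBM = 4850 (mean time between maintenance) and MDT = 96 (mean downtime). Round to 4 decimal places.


MTBM = 4850
MDT = 96
MTBM + MDT = 4946
Ao = 4850 / 4946
Ao = 0.9806

0.9806


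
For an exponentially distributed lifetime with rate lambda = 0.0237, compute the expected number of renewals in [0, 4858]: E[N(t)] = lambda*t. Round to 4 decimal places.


lambda = 0.0237
t = 4858
E[N(t)] = lambda * t
E[N(t)] = 0.0237 * 4858
E[N(t)] = 115.1346

115.1346


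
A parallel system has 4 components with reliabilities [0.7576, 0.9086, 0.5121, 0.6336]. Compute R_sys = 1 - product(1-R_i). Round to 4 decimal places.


Components: [0.7576, 0.9086, 0.5121, 0.6336]
(1 - 0.7576) = 0.2424, running product = 0.2424
(1 - 0.9086) = 0.0914, running product = 0.0222
(1 - 0.5121) = 0.4879, running product = 0.0108
(1 - 0.6336) = 0.3664, running product = 0.004
Product of (1-R_i) = 0.004
R_sys = 1 - 0.004 = 0.996

0.996


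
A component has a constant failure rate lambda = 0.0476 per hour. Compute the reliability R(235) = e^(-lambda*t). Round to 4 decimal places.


lambda = 0.0476
t = 235
lambda * t = 11.186
R(t) = e^(-11.186)
R(t) = 0.0

0.0


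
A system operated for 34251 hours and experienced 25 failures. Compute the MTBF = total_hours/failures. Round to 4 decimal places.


total_hours = 34251
failures = 25
MTBF = 34251 / 25
MTBF = 1370.04

1370.04


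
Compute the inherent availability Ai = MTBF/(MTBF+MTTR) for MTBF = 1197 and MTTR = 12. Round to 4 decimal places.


MTBF = 1197
MTTR = 12
MTBF + MTTR = 1209
Ai = 1197 / 1209
Ai = 0.9901

0.9901


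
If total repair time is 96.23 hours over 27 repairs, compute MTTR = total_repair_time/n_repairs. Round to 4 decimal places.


total_repair_time = 96.23
n_repairs = 27
MTTR = 96.23 / 27
MTTR = 3.5641

3.5641


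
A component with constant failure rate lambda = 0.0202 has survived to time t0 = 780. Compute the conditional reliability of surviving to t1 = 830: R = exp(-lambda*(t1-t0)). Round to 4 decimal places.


lambda = 0.0202
t0 = 780, t1 = 830
t1 - t0 = 50
lambda * (t1-t0) = 0.0202 * 50 = 1.01
R = exp(-1.01)
R = 0.3642

0.3642


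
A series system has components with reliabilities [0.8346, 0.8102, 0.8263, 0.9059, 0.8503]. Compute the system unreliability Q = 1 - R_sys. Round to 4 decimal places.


Components: [0.8346, 0.8102, 0.8263, 0.9059, 0.8503]
After component 1: product = 0.8346
After component 2: product = 0.6762
After component 3: product = 0.5587
After component 4: product = 0.5062
After component 5: product = 0.4304
R_sys = 0.4304
Q = 1 - 0.4304 = 0.5696

0.5696


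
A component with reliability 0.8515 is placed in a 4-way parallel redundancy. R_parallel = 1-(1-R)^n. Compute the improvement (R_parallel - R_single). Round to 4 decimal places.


R_single = 0.8515, n = 4
1 - R_single = 0.1485
(1 - R_single)^n = 0.1485^4 = 0.0005
R_parallel = 1 - 0.0005 = 0.9995
Improvement = 0.9995 - 0.8515
Improvement = 0.148

0.148


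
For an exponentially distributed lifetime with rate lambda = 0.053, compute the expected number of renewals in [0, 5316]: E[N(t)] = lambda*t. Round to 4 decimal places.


lambda = 0.053
t = 5316
E[N(t)] = lambda * t
E[N(t)] = 0.053 * 5316
E[N(t)] = 281.748

281.748


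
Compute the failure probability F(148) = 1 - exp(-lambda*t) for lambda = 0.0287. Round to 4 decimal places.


lambda = 0.0287, t = 148
lambda * t = 4.2476
exp(-4.2476) = 0.0143
F(t) = 1 - 0.0143
F(t) = 0.9857

0.9857


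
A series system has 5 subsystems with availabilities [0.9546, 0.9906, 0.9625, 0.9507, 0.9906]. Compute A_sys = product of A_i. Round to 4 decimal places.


Subsystems: [0.9546, 0.9906, 0.9625, 0.9507, 0.9906]
After subsystem 1 (A=0.9546): product = 0.9546
After subsystem 2 (A=0.9906): product = 0.9456
After subsystem 3 (A=0.9625): product = 0.9102
After subsystem 4 (A=0.9507): product = 0.8653
After subsystem 5 (A=0.9906): product = 0.8572
A_sys = 0.8572

0.8572


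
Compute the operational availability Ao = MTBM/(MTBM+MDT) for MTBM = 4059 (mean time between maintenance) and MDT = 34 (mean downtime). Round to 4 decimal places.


MTBM = 4059
MDT = 34
MTBM + MDT = 4093
Ao = 4059 / 4093
Ao = 0.9917

0.9917


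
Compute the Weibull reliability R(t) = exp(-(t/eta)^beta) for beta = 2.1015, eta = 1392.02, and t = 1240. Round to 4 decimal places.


beta = 2.1015, eta = 1392.02, t = 1240
t/eta = 1240 / 1392.02 = 0.8908
(t/eta)^beta = 0.8908^2.1015 = 0.7843
R(t) = exp(-0.7843)
R(t) = 0.4565

0.4565


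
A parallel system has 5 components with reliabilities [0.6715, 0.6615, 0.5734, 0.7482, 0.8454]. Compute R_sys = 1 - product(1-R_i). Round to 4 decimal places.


Components: [0.6715, 0.6615, 0.5734, 0.7482, 0.8454]
(1 - 0.6715) = 0.3285, running product = 0.3285
(1 - 0.6615) = 0.3385, running product = 0.1112
(1 - 0.5734) = 0.4266, running product = 0.0474
(1 - 0.7482) = 0.2518, running product = 0.0119
(1 - 0.8454) = 0.1546, running product = 0.0018
Product of (1-R_i) = 0.0018
R_sys = 1 - 0.0018 = 0.9982

0.9982


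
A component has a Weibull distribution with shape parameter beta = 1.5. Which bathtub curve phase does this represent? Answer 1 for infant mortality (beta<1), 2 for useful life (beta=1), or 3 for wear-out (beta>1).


beta = 1.5
Compare beta to 1:
beta < 1 => infant mortality (phase 1)
beta = 1 => useful life (phase 2)
beta > 1 => wear-out (phase 3)
Since beta = 1.5, this is wear-out (increasing failure rate)
Phase = 3

3


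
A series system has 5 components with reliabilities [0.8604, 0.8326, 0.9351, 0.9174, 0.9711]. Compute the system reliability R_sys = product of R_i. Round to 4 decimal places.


Components: [0.8604, 0.8326, 0.9351, 0.9174, 0.9711]
After component 1 (R=0.8604): product = 0.8604
After component 2 (R=0.8326): product = 0.7164
After component 3 (R=0.9351): product = 0.6699
After component 4 (R=0.9174): product = 0.6145
After component 5 (R=0.9711): product = 0.5968
R_sys = 0.5968

0.5968


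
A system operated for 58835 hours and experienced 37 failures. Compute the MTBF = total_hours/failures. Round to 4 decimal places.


total_hours = 58835
failures = 37
MTBF = 58835 / 37
MTBF = 1590.1351

1590.1351


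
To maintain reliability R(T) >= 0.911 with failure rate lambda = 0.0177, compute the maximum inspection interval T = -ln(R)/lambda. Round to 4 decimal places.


R_target = 0.911
lambda = 0.0177
-ln(0.911) = 0.0932
T = 0.0932 / 0.0177
T = 5.2662

5.2662


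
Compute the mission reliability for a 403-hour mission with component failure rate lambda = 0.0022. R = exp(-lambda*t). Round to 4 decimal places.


lambda = 0.0022
mission_time = 403
lambda * t = 0.0022 * 403 = 0.8866
R = exp(-0.8866)
R = 0.4121

0.4121


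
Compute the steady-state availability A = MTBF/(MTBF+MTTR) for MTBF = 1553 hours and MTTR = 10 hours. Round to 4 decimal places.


MTBF = 1553
MTTR = 10
MTBF + MTTR = 1563
A = 1553 / 1563
A = 0.9936

0.9936


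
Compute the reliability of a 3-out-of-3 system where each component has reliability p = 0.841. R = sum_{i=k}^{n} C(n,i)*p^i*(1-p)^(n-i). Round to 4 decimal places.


k = 3, n = 3, p = 0.841
i=3: C(3,3)=1 * 0.841^3 * 0.159^0 = 0.5948
R = sum of terms = 0.5948

0.5948


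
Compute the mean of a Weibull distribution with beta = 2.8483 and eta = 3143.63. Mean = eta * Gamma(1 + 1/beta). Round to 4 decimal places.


beta = 2.8483, eta = 3143.63
1/beta = 0.3511
1 + 1/beta = 1.3511
Gamma(1.3511) = 0.891
Mean = 3143.63 * 0.891
Mean = 2801.1054

2801.1054


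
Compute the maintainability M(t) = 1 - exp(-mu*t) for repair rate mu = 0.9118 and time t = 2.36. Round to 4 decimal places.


mu = 0.9118, t = 2.36
mu * t = 0.9118 * 2.36 = 2.1518
exp(-2.1518) = 0.1163
M(t) = 1 - 0.1163
M(t) = 0.8837

0.8837


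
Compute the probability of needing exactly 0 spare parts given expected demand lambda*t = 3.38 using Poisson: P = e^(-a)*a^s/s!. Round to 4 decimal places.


a = 3.38, s = 0
e^(-a) = e^(-3.38) = 0.034
a^s = 3.38^0 = 1.0
s! = 1
P = 0.034 * 1.0 / 1
P = 0.034

0.034


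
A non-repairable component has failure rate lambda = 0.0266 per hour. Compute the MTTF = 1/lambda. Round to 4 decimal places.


lambda = 0.0266
MTTF = 1 / 0.0266
MTTF = 37.594

37.594


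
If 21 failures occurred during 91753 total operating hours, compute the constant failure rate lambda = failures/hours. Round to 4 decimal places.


failures = 21
total_hours = 91753
lambda = 21 / 91753
lambda = 0.0002

0.0002


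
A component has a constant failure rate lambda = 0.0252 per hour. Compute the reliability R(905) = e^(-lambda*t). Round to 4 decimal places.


lambda = 0.0252
t = 905
lambda * t = 22.806
R(t) = e^(-22.806)
R(t) = 0.0

0.0


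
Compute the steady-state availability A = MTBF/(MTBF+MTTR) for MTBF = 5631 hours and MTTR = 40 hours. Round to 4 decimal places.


MTBF = 5631
MTTR = 40
MTBF + MTTR = 5671
A = 5631 / 5671
A = 0.9929

0.9929


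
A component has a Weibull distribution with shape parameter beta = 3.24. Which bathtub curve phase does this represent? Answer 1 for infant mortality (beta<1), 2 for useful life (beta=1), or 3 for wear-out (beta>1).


beta = 3.24
Compare beta to 1:
beta < 1 => infant mortality (phase 1)
beta = 1 => useful life (phase 2)
beta > 1 => wear-out (phase 3)
Since beta = 3.24, this is wear-out (increasing failure rate)
Phase = 3

3


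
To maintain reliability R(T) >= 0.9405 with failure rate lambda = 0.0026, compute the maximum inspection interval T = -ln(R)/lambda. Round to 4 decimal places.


R_target = 0.9405
lambda = 0.0026
-ln(0.9405) = 0.0613
T = 0.0613 / 0.0026
T = 23.5937

23.5937


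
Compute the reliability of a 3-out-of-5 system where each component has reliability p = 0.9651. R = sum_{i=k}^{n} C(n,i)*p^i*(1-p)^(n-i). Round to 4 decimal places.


k = 3, n = 5, p = 0.9651
i=3: C(5,3)=10 * 0.9651^3 * 0.0349^2 = 0.0109
i=4: C(5,4)=5 * 0.9651^4 * 0.0349^1 = 0.1514
i=5: C(5,5)=1 * 0.9651^5 * 0.0349^0 = 0.8373
R = sum of terms = 0.9996

0.9996


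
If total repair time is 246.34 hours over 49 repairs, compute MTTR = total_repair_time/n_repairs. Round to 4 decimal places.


total_repair_time = 246.34
n_repairs = 49
MTTR = 246.34 / 49
MTTR = 5.0273

5.0273


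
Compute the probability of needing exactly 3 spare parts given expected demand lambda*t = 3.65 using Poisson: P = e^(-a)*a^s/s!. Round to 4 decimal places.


a = 3.65, s = 3
e^(-a) = e^(-3.65) = 0.026
a^s = 3.65^3 = 48.6271
s! = 6
P = 0.026 * 48.6271 / 6
P = 0.2106

0.2106


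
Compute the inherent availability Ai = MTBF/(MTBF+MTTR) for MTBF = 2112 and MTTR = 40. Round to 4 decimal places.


MTBF = 2112
MTTR = 40
MTBF + MTTR = 2152
Ai = 2112 / 2152
Ai = 0.9814

0.9814


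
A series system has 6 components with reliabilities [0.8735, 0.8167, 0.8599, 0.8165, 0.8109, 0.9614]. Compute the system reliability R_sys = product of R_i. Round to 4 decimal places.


Components: [0.8735, 0.8167, 0.8599, 0.8165, 0.8109, 0.9614]
After component 1 (R=0.8735): product = 0.8735
After component 2 (R=0.8167): product = 0.7134
After component 3 (R=0.8599): product = 0.6134
After component 4 (R=0.8165): product = 0.5009
After component 5 (R=0.8109): product = 0.4062
After component 6 (R=0.9614): product = 0.3905
R_sys = 0.3905

0.3905


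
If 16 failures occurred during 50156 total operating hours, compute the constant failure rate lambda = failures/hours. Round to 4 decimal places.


failures = 16
total_hours = 50156
lambda = 16 / 50156
lambda = 0.0003

0.0003


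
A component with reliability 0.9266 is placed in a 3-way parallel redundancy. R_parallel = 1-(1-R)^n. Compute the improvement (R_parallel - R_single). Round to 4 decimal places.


R_single = 0.9266, n = 3
1 - R_single = 0.0734
(1 - R_single)^n = 0.0734^3 = 0.0004
R_parallel = 1 - 0.0004 = 0.9996
Improvement = 0.9996 - 0.9266
Improvement = 0.073

0.073


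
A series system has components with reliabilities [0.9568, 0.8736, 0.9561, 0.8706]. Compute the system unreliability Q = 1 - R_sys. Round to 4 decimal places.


Components: [0.9568, 0.8736, 0.9561, 0.8706]
After component 1: product = 0.9568
After component 2: product = 0.8359
After component 3: product = 0.7992
After component 4: product = 0.6958
R_sys = 0.6958
Q = 1 - 0.6958 = 0.3042

0.3042


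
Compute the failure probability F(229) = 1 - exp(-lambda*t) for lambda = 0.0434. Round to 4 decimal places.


lambda = 0.0434, t = 229
lambda * t = 9.9386
exp(-9.9386) = 0.0
F(t) = 1 - 0.0
F(t) = 1.0

1.0


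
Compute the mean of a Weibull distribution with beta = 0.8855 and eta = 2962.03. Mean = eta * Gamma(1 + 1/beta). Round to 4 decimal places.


beta = 0.8855, eta = 2962.03
1/beta = 1.1293
1 + 1/beta = 2.1293
Gamma(2.1293) = 1.0618
Mean = 2962.03 * 1.0618
Mean = 3144.9396

3144.9396


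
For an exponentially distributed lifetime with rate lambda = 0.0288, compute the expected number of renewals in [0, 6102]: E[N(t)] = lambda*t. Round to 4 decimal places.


lambda = 0.0288
t = 6102
E[N(t)] = lambda * t
E[N(t)] = 0.0288 * 6102
E[N(t)] = 175.7376

175.7376


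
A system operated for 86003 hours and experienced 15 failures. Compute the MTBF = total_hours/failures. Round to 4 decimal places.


total_hours = 86003
failures = 15
MTBF = 86003 / 15
MTBF = 5733.5333

5733.5333


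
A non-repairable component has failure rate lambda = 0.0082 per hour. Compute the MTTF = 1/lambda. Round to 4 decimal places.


lambda = 0.0082
MTTF = 1 / 0.0082
MTTF = 121.9512

121.9512


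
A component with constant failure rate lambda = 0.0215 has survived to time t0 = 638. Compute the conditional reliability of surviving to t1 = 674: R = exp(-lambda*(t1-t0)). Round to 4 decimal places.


lambda = 0.0215
t0 = 638, t1 = 674
t1 - t0 = 36
lambda * (t1-t0) = 0.0215 * 36 = 0.774
R = exp(-0.774)
R = 0.4612

0.4612


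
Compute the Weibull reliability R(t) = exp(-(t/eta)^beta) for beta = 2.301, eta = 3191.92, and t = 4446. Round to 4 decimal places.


beta = 2.301, eta = 3191.92, t = 4446
t/eta = 4446 / 3191.92 = 1.3929
(t/eta)^beta = 1.3929^2.301 = 2.1437
R(t) = exp(-2.1437)
R(t) = 0.1172

0.1172


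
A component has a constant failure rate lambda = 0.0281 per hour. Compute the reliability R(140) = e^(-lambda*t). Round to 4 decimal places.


lambda = 0.0281
t = 140
lambda * t = 3.934
R(t) = e^(-3.934)
R(t) = 0.0196

0.0196


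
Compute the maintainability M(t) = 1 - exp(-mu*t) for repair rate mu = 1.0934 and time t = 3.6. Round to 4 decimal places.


mu = 1.0934, t = 3.6
mu * t = 1.0934 * 3.6 = 3.9362
exp(-3.9362) = 0.0195
M(t) = 1 - 0.0195
M(t) = 0.9805

0.9805


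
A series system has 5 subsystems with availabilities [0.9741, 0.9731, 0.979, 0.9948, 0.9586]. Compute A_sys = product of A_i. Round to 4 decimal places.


Subsystems: [0.9741, 0.9731, 0.979, 0.9948, 0.9586]
After subsystem 1 (A=0.9741): product = 0.9741
After subsystem 2 (A=0.9731): product = 0.9479
After subsystem 3 (A=0.979): product = 0.928
After subsystem 4 (A=0.9948): product = 0.9232
After subsystem 5 (A=0.9586): product = 0.8849
A_sys = 0.8849

0.8849


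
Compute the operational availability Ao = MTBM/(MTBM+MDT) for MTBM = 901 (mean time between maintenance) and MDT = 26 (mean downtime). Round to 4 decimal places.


MTBM = 901
MDT = 26
MTBM + MDT = 927
Ao = 901 / 927
Ao = 0.972

0.972


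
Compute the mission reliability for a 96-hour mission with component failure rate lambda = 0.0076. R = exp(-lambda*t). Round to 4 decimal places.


lambda = 0.0076
mission_time = 96
lambda * t = 0.0076 * 96 = 0.7296
R = exp(-0.7296)
R = 0.4821

0.4821


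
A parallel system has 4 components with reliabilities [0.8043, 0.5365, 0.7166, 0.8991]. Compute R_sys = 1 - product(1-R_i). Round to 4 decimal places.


Components: [0.8043, 0.5365, 0.7166, 0.8991]
(1 - 0.8043) = 0.1957, running product = 0.1957
(1 - 0.5365) = 0.4635, running product = 0.0907
(1 - 0.7166) = 0.2834, running product = 0.0257
(1 - 0.8991) = 0.1009, running product = 0.0026
Product of (1-R_i) = 0.0026
R_sys = 1 - 0.0026 = 0.9974

0.9974


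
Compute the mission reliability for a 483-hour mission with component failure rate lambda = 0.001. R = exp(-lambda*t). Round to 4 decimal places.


lambda = 0.001
mission_time = 483
lambda * t = 0.001 * 483 = 0.483
R = exp(-0.483)
R = 0.6169

0.6169


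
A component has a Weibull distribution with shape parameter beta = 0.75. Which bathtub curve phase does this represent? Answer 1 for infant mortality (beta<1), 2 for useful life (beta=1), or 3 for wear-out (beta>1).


beta = 0.75
Compare beta to 1:
beta < 1 => infant mortality (phase 1)
beta = 1 => useful life (phase 2)
beta > 1 => wear-out (phase 3)
Since beta = 0.75, this is infant mortality (decreasing failure rate)
Phase = 1

1


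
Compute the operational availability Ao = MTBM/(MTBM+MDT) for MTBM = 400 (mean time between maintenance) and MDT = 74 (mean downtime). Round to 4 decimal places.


MTBM = 400
MDT = 74
MTBM + MDT = 474
Ao = 400 / 474
Ao = 0.8439

0.8439


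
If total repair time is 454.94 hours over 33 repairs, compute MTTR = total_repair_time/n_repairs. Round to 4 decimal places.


total_repair_time = 454.94
n_repairs = 33
MTTR = 454.94 / 33
MTTR = 13.7861

13.7861


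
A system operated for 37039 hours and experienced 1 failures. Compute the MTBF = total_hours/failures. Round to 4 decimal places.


total_hours = 37039
failures = 1
MTBF = 37039 / 1
MTBF = 37039.0

37039.0


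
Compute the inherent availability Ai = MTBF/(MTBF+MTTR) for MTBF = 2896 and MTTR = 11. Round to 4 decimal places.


MTBF = 2896
MTTR = 11
MTBF + MTTR = 2907
Ai = 2896 / 2907
Ai = 0.9962

0.9962


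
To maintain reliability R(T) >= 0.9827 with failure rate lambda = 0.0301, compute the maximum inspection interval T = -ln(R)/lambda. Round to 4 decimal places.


R_target = 0.9827
lambda = 0.0301
-ln(0.9827) = 0.0175
T = 0.0175 / 0.0301
T = 0.5798

0.5798


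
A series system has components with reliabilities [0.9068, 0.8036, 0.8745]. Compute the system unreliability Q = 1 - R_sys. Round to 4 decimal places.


Components: [0.9068, 0.8036, 0.8745]
After component 1: product = 0.9068
After component 2: product = 0.7287
After component 3: product = 0.6373
R_sys = 0.6373
Q = 1 - 0.6373 = 0.3627

0.3627


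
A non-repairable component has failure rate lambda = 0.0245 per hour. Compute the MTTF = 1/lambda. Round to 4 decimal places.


lambda = 0.0245
MTTF = 1 / 0.0245
MTTF = 40.8163

40.8163


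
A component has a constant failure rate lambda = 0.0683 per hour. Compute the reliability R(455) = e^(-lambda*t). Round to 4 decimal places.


lambda = 0.0683
t = 455
lambda * t = 31.0765
R(t) = e^(-31.0765)
R(t) = 0.0

0.0


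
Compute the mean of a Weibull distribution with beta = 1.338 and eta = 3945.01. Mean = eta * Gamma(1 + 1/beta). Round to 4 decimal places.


beta = 1.338, eta = 3945.01
1/beta = 0.7474
1 + 1/beta = 1.7474
Gamma(1.7474) = 0.9185
Mean = 3945.01 * 0.9185
Mean = 3623.374

3623.374


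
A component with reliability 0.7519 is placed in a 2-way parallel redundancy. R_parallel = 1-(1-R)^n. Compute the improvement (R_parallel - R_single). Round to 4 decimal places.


R_single = 0.7519, n = 2
1 - R_single = 0.2481
(1 - R_single)^n = 0.2481^2 = 0.0616
R_parallel = 1 - 0.0616 = 0.9384
Improvement = 0.9384 - 0.7519
Improvement = 0.1865

0.1865


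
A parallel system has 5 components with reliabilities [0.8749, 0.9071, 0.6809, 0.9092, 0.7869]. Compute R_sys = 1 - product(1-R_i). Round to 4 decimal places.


Components: [0.8749, 0.9071, 0.6809, 0.9092, 0.7869]
(1 - 0.8749) = 0.1251, running product = 0.1251
(1 - 0.9071) = 0.0929, running product = 0.0116
(1 - 0.6809) = 0.3191, running product = 0.0037
(1 - 0.9092) = 0.0908, running product = 0.0003
(1 - 0.7869) = 0.2131, running product = 0.0001
Product of (1-R_i) = 0.0001
R_sys = 1 - 0.0001 = 0.9999

0.9999


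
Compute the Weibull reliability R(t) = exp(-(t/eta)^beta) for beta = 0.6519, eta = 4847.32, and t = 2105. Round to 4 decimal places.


beta = 0.6519, eta = 4847.32, t = 2105
t/eta = 2105 / 4847.32 = 0.4343
(t/eta)^beta = 0.4343^0.6519 = 0.5806
R(t) = exp(-0.5806)
R(t) = 0.5596

0.5596


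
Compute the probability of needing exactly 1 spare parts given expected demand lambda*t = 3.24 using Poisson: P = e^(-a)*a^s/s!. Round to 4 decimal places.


a = 3.24, s = 1
e^(-a) = e^(-3.24) = 0.0392
a^s = 3.24^1 = 3.24
s! = 1
P = 0.0392 * 3.24 / 1
P = 0.1269

0.1269


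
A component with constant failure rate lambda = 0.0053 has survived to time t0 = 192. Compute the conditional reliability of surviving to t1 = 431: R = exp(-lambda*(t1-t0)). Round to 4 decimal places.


lambda = 0.0053
t0 = 192, t1 = 431
t1 - t0 = 239
lambda * (t1-t0) = 0.0053 * 239 = 1.2667
R = exp(-1.2667)
R = 0.2818

0.2818


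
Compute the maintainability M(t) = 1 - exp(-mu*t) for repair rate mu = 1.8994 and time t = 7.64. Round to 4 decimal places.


mu = 1.8994, t = 7.64
mu * t = 1.8994 * 7.64 = 14.5114
exp(-14.5114) = 0.0
M(t) = 1 - 0.0
M(t) = 1.0

1.0


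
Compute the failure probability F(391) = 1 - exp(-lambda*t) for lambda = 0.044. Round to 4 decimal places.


lambda = 0.044, t = 391
lambda * t = 17.204
exp(-17.204) = 0.0
F(t) = 1 - 0.0
F(t) = 1.0

1.0


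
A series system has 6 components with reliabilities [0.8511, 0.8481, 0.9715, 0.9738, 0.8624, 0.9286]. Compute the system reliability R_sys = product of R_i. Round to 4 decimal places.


Components: [0.8511, 0.8481, 0.9715, 0.9738, 0.8624, 0.9286]
After component 1 (R=0.8511): product = 0.8511
After component 2 (R=0.8481): product = 0.7218
After component 3 (R=0.9715): product = 0.7012
After component 4 (R=0.9738): product = 0.6829
After component 5 (R=0.8624): product = 0.5889
After component 6 (R=0.9286): product = 0.5469
R_sys = 0.5469

0.5469


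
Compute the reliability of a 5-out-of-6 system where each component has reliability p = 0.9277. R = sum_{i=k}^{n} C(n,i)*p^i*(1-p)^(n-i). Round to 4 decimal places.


k = 5, n = 6, p = 0.9277
i=5: C(6,5)=6 * 0.9277^5 * 0.0723^1 = 0.2981
i=6: C(6,6)=1 * 0.9277^6 * 0.0723^0 = 0.6374
R = sum of terms = 0.9355

0.9355


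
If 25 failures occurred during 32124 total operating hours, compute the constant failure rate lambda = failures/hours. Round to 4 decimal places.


failures = 25
total_hours = 32124
lambda = 25 / 32124
lambda = 0.0008

0.0008


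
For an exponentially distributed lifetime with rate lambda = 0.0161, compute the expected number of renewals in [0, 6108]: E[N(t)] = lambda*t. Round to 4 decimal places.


lambda = 0.0161
t = 6108
E[N(t)] = lambda * t
E[N(t)] = 0.0161 * 6108
E[N(t)] = 98.3388

98.3388


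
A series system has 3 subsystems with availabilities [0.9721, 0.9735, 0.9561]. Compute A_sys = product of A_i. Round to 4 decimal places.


Subsystems: [0.9721, 0.9735, 0.9561]
After subsystem 1 (A=0.9721): product = 0.9721
After subsystem 2 (A=0.9735): product = 0.9463
After subsystem 3 (A=0.9561): product = 0.9048
A_sys = 0.9048

0.9048


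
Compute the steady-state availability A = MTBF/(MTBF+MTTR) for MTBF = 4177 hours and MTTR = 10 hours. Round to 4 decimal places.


MTBF = 4177
MTTR = 10
MTBF + MTTR = 4187
A = 4177 / 4187
A = 0.9976

0.9976


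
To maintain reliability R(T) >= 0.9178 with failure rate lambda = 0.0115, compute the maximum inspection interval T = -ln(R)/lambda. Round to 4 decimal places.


R_target = 0.9178
lambda = 0.0115
-ln(0.9178) = 0.0858
T = 0.0858 / 0.0115
T = 7.4588

7.4588


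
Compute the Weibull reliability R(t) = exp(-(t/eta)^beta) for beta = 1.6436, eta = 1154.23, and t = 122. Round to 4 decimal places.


beta = 1.6436, eta = 1154.23, t = 122
t/eta = 122 / 1154.23 = 0.1057
(t/eta)^beta = 0.1057^1.6436 = 0.0249
R(t) = exp(-0.0249)
R(t) = 0.9754

0.9754


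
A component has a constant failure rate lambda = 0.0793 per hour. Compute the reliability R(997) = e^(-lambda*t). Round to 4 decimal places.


lambda = 0.0793
t = 997
lambda * t = 79.0621
R(t) = e^(-79.0621)
R(t) = 0.0

0.0


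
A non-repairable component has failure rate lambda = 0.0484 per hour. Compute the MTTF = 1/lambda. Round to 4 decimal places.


lambda = 0.0484
MTTF = 1 / 0.0484
MTTF = 20.6612

20.6612


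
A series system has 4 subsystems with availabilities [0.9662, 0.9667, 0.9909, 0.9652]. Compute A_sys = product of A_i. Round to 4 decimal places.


Subsystems: [0.9662, 0.9667, 0.9909, 0.9652]
After subsystem 1 (A=0.9662): product = 0.9662
After subsystem 2 (A=0.9667): product = 0.934
After subsystem 3 (A=0.9909): product = 0.9255
After subsystem 4 (A=0.9652): product = 0.8933
A_sys = 0.8933

0.8933


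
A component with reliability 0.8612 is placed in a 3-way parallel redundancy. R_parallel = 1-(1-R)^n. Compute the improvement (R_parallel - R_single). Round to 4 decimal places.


R_single = 0.8612, n = 3
1 - R_single = 0.1388
(1 - R_single)^n = 0.1388^3 = 0.0027
R_parallel = 1 - 0.0027 = 0.9973
Improvement = 0.9973 - 0.8612
Improvement = 0.1361

0.1361


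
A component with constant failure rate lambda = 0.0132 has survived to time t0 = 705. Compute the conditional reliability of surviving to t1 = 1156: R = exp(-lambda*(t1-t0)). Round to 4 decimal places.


lambda = 0.0132
t0 = 705, t1 = 1156
t1 - t0 = 451
lambda * (t1-t0) = 0.0132 * 451 = 5.9532
R = exp(-5.9532)
R = 0.0026

0.0026


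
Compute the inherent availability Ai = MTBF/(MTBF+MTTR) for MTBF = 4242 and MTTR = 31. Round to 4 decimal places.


MTBF = 4242
MTTR = 31
MTBF + MTTR = 4273
Ai = 4242 / 4273
Ai = 0.9927

0.9927


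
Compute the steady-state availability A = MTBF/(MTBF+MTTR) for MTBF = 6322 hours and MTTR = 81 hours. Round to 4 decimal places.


MTBF = 6322
MTTR = 81
MTBF + MTTR = 6403
A = 6322 / 6403
A = 0.9873

0.9873


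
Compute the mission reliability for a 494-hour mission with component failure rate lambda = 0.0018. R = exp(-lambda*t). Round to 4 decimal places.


lambda = 0.0018
mission_time = 494
lambda * t = 0.0018 * 494 = 0.8892
R = exp(-0.8892)
R = 0.411

0.411


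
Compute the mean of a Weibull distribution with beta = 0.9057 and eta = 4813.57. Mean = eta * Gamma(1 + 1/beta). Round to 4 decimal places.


beta = 0.9057, eta = 4813.57
1/beta = 1.1041
1 + 1/beta = 2.1041
Gamma(2.1041) = 1.0486
Mean = 4813.57 * 1.0486
Mean = 5047.4375

5047.4375


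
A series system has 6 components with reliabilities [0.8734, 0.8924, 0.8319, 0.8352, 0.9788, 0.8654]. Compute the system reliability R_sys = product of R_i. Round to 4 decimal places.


Components: [0.8734, 0.8924, 0.8319, 0.8352, 0.9788, 0.8654]
After component 1 (R=0.8734): product = 0.8734
After component 2 (R=0.8924): product = 0.7794
After component 3 (R=0.8319): product = 0.6484
After component 4 (R=0.8352): product = 0.5415
After component 5 (R=0.9788): product = 0.5301
After component 6 (R=0.8654): product = 0.4587
R_sys = 0.4587

0.4587


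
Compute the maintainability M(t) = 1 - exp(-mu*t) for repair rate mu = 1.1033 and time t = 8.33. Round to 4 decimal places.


mu = 1.1033, t = 8.33
mu * t = 1.1033 * 8.33 = 9.1905
exp(-9.1905) = 0.0001
M(t) = 1 - 0.0001
M(t) = 0.9999

0.9999


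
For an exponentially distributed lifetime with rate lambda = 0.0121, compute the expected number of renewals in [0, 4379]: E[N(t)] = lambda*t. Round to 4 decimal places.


lambda = 0.0121
t = 4379
E[N(t)] = lambda * t
E[N(t)] = 0.0121 * 4379
E[N(t)] = 52.9859

52.9859


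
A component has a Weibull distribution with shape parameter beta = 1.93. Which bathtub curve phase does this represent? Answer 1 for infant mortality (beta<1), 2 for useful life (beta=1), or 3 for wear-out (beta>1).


beta = 1.93
Compare beta to 1:
beta < 1 => infant mortality (phase 1)
beta = 1 => useful life (phase 2)
beta > 1 => wear-out (phase 3)
Since beta = 1.93, this is wear-out (increasing failure rate)
Phase = 3

3


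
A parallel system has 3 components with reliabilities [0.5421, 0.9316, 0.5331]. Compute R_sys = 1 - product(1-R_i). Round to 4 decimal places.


Components: [0.5421, 0.9316, 0.5331]
(1 - 0.5421) = 0.4579, running product = 0.4579
(1 - 0.9316) = 0.0684, running product = 0.0313
(1 - 0.5331) = 0.4669, running product = 0.0146
Product of (1-R_i) = 0.0146
R_sys = 1 - 0.0146 = 0.9854

0.9854


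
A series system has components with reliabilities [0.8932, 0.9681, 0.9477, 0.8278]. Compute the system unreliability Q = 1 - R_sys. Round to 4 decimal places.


Components: [0.8932, 0.9681, 0.9477, 0.8278]
After component 1: product = 0.8932
After component 2: product = 0.8647
After component 3: product = 0.8195
After component 4: product = 0.6784
R_sys = 0.6784
Q = 1 - 0.6784 = 0.3216

0.3216


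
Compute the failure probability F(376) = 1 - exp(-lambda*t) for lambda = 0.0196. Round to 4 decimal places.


lambda = 0.0196, t = 376
lambda * t = 7.3696
exp(-7.3696) = 0.0006
F(t) = 1 - 0.0006
F(t) = 0.9994

0.9994


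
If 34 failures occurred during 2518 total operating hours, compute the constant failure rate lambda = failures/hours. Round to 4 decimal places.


failures = 34
total_hours = 2518
lambda = 34 / 2518
lambda = 0.0135

0.0135


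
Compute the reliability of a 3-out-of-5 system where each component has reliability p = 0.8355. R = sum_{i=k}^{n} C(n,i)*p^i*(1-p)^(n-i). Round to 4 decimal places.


k = 3, n = 5, p = 0.8355
i=3: C(5,3)=10 * 0.8355^3 * 0.1645^2 = 0.1578
i=4: C(5,4)=5 * 0.8355^4 * 0.1645^1 = 0.4008
i=5: C(5,5)=1 * 0.8355^5 * 0.1645^0 = 0.4071
R = sum of terms = 0.9657

0.9657


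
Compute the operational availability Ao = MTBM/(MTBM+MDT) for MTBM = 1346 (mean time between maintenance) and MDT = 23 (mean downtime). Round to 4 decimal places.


MTBM = 1346
MDT = 23
MTBM + MDT = 1369
Ao = 1346 / 1369
Ao = 0.9832

0.9832


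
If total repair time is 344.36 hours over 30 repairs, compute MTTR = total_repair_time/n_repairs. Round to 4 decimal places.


total_repair_time = 344.36
n_repairs = 30
MTTR = 344.36 / 30
MTTR = 11.4787

11.4787


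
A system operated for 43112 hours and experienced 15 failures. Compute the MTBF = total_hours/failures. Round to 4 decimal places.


total_hours = 43112
failures = 15
MTBF = 43112 / 15
MTBF = 2874.1333

2874.1333


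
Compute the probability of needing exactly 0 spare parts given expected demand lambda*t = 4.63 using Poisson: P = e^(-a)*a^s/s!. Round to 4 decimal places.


a = 4.63, s = 0
e^(-a) = e^(-4.63) = 0.0098
a^s = 4.63^0 = 1.0
s! = 1
P = 0.0098 * 1.0 / 1
P = 0.0098

0.0098


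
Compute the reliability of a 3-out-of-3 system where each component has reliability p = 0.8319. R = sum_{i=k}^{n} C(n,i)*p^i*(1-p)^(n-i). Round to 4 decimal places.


k = 3, n = 3, p = 0.8319
i=3: C(3,3)=1 * 0.8319^3 * 0.1681^0 = 0.5757
R = sum of terms = 0.5757

0.5757


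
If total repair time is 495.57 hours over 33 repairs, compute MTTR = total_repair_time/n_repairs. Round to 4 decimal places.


total_repair_time = 495.57
n_repairs = 33
MTTR = 495.57 / 33
MTTR = 15.0173

15.0173


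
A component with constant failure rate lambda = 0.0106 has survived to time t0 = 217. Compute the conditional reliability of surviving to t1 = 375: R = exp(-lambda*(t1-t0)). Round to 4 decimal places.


lambda = 0.0106
t0 = 217, t1 = 375
t1 - t0 = 158
lambda * (t1-t0) = 0.0106 * 158 = 1.6748
R = exp(-1.6748)
R = 0.1873

0.1873


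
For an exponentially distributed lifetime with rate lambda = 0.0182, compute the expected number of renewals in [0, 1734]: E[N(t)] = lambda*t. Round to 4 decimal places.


lambda = 0.0182
t = 1734
E[N(t)] = lambda * t
E[N(t)] = 0.0182 * 1734
E[N(t)] = 31.5588

31.5588


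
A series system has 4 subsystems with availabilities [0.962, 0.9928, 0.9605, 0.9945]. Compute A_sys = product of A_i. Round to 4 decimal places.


Subsystems: [0.962, 0.9928, 0.9605, 0.9945]
After subsystem 1 (A=0.962): product = 0.962
After subsystem 2 (A=0.9928): product = 0.9551
After subsystem 3 (A=0.9605): product = 0.9173
After subsystem 4 (A=0.9945): product = 0.9123
A_sys = 0.9123

0.9123


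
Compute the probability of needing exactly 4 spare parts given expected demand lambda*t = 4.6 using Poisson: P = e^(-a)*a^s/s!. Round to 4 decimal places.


a = 4.6, s = 4
e^(-a) = e^(-4.6) = 0.0101
a^s = 4.6^4 = 447.7456
s! = 24
P = 0.0101 * 447.7456 / 24
P = 0.1875

0.1875


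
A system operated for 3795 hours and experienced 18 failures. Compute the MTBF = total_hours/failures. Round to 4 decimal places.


total_hours = 3795
failures = 18
MTBF = 3795 / 18
MTBF = 210.8333

210.8333


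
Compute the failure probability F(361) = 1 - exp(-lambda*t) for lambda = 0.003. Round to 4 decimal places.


lambda = 0.003, t = 361
lambda * t = 1.083
exp(-1.083) = 0.3386
F(t) = 1 - 0.3386
F(t) = 0.6614

0.6614


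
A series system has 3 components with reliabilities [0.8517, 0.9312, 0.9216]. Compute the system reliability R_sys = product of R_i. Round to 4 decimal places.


Components: [0.8517, 0.9312, 0.9216]
After component 1 (R=0.8517): product = 0.8517
After component 2 (R=0.9312): product = 0.7931
After component 3 (R=0.9216): product = 0.7309
R_sys = 0.7309

0.7309


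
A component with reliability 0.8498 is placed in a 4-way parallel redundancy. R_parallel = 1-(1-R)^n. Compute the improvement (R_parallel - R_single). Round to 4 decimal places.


R_single = 0.8498, n = 4
1 - R_single = 0.1502
(1 - R_single)^n = 0.1502^4 = 0.0005
R_parallel = 1 - 0.0005 = 0.9995
Improvement = 0.9995 - 0.8498
Improvement = 0.1497

0.1497


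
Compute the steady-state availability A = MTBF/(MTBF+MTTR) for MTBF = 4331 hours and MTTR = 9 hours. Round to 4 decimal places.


MTBF = 4331
MTTR = 9
MTBF + MTTR = 4340
A = 4331 / 4340
A = 0.9979

0.9979


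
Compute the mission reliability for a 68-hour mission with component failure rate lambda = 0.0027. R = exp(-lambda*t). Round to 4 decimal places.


lambda = 0.0027
mission_time = 68
lambda * t = 0.0027 * 68 = 0.1836
R = exp(-0.1836)
R = 0.8323

0.8323


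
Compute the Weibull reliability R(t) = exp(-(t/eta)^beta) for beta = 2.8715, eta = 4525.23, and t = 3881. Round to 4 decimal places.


beta = 2.8715, eta = 4525.23, t = 3881
t/eta = 3881 / 4525.23 = 0.8576
(t/eta)^beta = 0.8576^2.8715 = 0.6434
R(t) = exp(-0.6434)
R(t) = 0.5255

0.5255


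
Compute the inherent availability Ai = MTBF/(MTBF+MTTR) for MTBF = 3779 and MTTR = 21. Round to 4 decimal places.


MTBF = 3779
MTTR = 21
MTBF + MTTR = 3800
Ai = 3779 / 3800
Ai = 0.9945

0.9945


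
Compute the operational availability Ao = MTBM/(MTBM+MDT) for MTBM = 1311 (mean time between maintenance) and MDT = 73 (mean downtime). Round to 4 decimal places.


MTBM = 1311
MDT = 73
MTBM + MDT = 1384
Ao = 1311 / 1384
Ao = 0.9473

0.9473


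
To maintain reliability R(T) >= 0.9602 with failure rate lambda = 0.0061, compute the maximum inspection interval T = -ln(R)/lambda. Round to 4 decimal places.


R_target = 0.9602
lambda = 0.0061
-ln(0.9602) = 0.0406
T = 0.0406 / 0.0061
T = 6.658

6.658


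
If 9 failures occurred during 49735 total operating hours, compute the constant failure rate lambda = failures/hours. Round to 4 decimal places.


failures = 9
total_hours = 49735
lambda = 9 / 49735
lambda = 0.0002

0.0002


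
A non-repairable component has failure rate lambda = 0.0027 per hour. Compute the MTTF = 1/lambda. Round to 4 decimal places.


lambda = 0.0027
MTTF = 1 / 0.0027
MTTF = 370.3704

370.3704


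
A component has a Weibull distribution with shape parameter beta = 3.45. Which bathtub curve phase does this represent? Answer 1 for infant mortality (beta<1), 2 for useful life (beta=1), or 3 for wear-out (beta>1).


beta = 3.45
Compare beta to 1:
beta < 1 => infant mortality (phase 1)
beta = 1 => useful life (phase 2)
beta > 1 => wear-out (phase 3)
Since beta = 3.45, this is wear-out (increasing failure rate)
Phase = 3

3


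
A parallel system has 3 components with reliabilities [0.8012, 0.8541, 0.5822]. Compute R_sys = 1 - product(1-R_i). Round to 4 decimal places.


Components: [0.8012, 0.8541, 0.5822]
(1 - 0.8012) = 0.1988, running product = 0.1988
(1 - 0.8541) = 0.1459, running product = 0.029
(1 - 0.5822) = 0.4178, running product = 0.0121
Product of (1-R_i) = 0.0121
R_sys = 1 - 0.0121 = 0.9879

0.9879


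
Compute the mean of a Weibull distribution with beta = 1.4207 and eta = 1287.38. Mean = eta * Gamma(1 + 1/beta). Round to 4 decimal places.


beta = 1.4207, eta = 1287.38
1/beta = 0.7039
1 + 1/beta = 1.7039
Gamma(1.7039) = 0.9094
Mean = 1287.38 * 0.9094
Mean = 1170.7168

1170.7168


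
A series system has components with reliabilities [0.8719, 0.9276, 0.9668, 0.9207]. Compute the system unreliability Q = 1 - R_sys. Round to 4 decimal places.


Components: [0.8719, 0.9276, 0.9668, 0.9207]
After component 1: product = 0.8719
After component 2: product = 0.8088
After component 3: product = 0.7819
After component 4: product = 0.7199
R_sys = 0.7199
Q = 1 - 0.7199 = 0.2801

0.2801


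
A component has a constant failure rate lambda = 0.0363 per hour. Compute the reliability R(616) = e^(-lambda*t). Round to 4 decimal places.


lambda = 0.0363
t = 616
lambda * t = 22.3608
R(t) = e^(-22.3608)
R(t) = 0.0

0.0


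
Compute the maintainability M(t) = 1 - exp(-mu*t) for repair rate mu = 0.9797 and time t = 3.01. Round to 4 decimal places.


mu = 0.9797, t = 3.01
mu * t = 0.9797 * 3.01 = 2.9489
exp(-2.9489) = 0.0524
M(t) = 1 - 0.0524
M(t) = 0.9476

0.9476


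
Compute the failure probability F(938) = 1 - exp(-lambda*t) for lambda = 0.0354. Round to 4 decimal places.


lambda = 0.0354, t = 938
lambda * t = 33.2052
exp(-33.2052) = 0.0
F(t) = 1 - 0.0
F(t) = 1.0

1.0
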